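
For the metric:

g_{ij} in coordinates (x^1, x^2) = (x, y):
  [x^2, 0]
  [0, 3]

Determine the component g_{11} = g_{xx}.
With x^1 = x, x^2 = y, g_{11} = g_{xx} is the row-1, column-1 entry of the matrix.
g_{11} = x^2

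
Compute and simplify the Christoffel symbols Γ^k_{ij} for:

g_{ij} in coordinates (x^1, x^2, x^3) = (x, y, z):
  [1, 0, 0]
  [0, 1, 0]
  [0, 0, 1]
Using Γ^k_{ij} = (1/2) g^{km} (∂_i g_{mj} + ∂_j g_{mi} - ∂_m g_{ij}); the metric is diagonal, so only the m = k term contributes.
Every metric component is constant, so all ∂_m g_{ij} = 0 and every Christoffel symbol vanishes.
All Christoffel symbols are zero.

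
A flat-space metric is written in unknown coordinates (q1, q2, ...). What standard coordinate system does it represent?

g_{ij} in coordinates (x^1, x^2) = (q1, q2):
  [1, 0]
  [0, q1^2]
The line element ds^2 = dq1^2 + q1^2 dq2^2 is dr^2 + r^2 dθ^2 with q1 = r, q2 = θ.
polar coordinates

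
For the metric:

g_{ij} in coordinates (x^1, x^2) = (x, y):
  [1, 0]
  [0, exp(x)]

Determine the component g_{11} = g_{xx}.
With x^1 = x, x^2 = y, g_{11} = g_{xx} is the row-1, column-1 entry of the matrix.
g_{11} = 1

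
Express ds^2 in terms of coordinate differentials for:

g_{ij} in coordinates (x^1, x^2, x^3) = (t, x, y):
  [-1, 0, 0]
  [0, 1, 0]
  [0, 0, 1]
ds^2 = g_{ij} dx^i dx^j; only the non-zero components contribute.
ds^2 = -dt^2 + dx^2 + dy^2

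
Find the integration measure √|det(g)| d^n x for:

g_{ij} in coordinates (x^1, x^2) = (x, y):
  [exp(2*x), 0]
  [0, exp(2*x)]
det(g) = exp(4*x)
√|det(g)| = exp(2*x)
Volume element: dV = exp(2*x) dx dy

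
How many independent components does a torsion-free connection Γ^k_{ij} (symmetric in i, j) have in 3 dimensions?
Γ^k_{ij} has n choices for the upper index and n(n+1)/2 independent symmetric lower index pairs.
Total = 3 × 3×4/2 = 3 × 6 = 18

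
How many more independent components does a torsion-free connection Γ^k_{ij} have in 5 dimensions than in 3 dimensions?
Independent components in n dimensions: n × n(n+1)/2 = n^2(n+1)/2.
5D: 5 × 15 = 75
3D: 3 × 6 = 18
Difference = 75 - 18 = 57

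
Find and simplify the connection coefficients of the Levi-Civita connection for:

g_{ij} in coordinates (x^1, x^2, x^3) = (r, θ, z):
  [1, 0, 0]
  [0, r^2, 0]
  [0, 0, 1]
Using Γ^k_{ij} = (1/2) g^{km} (∂_i g_{mj} + ∂_j g_{mi} - ∂_m g_{ij}); the metric is diagonal, so only the m = k term contributes.
Non-zero symbols (using the symmetry Γ^k_{ij} = Γ^k_{ji}):
Γ^r_{θ θ} = (1/2) g^{rr} (∂_θ g_{rθ} + ∂_θ g_{rθ} - ∂_r g_{θθ}) = (1/2)(1)((0) + (0) - (2*r)) = -r
Γ^θ_{r θ} = (1/2) g^{θθ} (∂_r g_{θθ} + ∂_θ g_{θr} - ∂_θ g_{rθ}) = (1/2)(1/r^2)((2*r) + (0) - (0)) = 1/r
All other Christoffel symbols are zero.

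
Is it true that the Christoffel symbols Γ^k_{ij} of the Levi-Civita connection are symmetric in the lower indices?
The Levi-Civita connection is torsion-free, which is exactly Γ^k_{ij} = Γ^k_{ji}.
Yes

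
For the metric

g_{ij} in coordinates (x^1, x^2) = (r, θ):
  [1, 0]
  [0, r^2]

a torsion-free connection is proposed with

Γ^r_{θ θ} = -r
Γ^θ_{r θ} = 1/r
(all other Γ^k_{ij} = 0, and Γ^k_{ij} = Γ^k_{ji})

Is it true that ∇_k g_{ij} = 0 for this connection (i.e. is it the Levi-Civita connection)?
Using ∇_k g_{ij} = ∂_k g_{ij} - Γ^m_{ki} g_{mj} - Γ^m_{kj} g_{im}:
e.g. ∇_r g_{θθ} = (2*r) - (r) - (r) = 0
Every component ∇_k g_{ij} vanishes: the connection is metric compatible.
Yes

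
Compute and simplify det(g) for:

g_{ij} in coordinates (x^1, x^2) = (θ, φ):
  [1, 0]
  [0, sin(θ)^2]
For a 2×2 metric: det(g) = g_{11}·g_{22} - g_{12}·g_{21}
= (1)·(sin(θ)^2) - (0)·(0)
= sin(θ)^2 - 0
det(g) = sin(θ)^2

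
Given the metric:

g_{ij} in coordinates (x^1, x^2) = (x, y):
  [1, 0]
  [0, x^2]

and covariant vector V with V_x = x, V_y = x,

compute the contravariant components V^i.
Inverse metric (diagonal): g^{xx} = 1, g^{yy} = 1/x^2
V^i = g^{ij} V_j:
V^x = (1)(x) + (0)(x) = x
V^y = (0)(x) + (1/x^2)(x) = 1/x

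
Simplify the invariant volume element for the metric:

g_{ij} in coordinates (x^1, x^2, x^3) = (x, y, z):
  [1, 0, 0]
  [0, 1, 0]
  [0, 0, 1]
det(g) = 1
√|det(g)| = 1
Volume element: dV = 1 dx dy dz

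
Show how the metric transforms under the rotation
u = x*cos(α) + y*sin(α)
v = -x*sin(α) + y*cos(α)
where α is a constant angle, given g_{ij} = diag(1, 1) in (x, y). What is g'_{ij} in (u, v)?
Invert the transformation: x = u*cos(α) - v*sin(α), y = u*sin(α) + v*cos(α)
g'_{ij} = (∂x^k/∂x'^i)(∂x^l/∂x'^j) g_{kl}; with g_{kl} = δ_{kl} this is Σ_k (∂x^k/∂x'^i)(∂x^k/∂x'^j).
Jacobian: ∂x/∂u = cos(α), ∂x/∂v = -sin(α), ∂y/∂u = sin(α), ∂y/∂v = cos(α)
g'_{uu} = (cos(α))(cos(α)) + (sin(α))(sin(α)) = 1
g'_{uv} = (cos(α))(-sin(α)) + (sin(α))(cos(α)) = 0
g'_{vv} = (-sin(α))(-sin(α)) + (cos(α))(cos(α)) = 1
g'_{ij} = diag(1, 1)
The Euclidean metric is invariant under rotations.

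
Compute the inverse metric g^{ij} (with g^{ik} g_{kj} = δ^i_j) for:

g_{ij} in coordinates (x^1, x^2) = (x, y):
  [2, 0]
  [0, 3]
The metric is diagonal, so g^{ij} is diagonal with entries 1/g_{ii}: diag(1/2, 1/3).
g^{ij}:
  [1/2, 0]
  [0, 1/3]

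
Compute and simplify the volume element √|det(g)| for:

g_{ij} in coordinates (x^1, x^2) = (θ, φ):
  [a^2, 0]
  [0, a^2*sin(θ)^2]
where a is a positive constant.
det(g) = a^4*sin(θ)^2
√|det(g)| = a^2*sin(θ) (taking 0 < θ < π so that |sin(θ)| = sin(θ))
Volume element: dV = a^2*sin(θ) dθ dφ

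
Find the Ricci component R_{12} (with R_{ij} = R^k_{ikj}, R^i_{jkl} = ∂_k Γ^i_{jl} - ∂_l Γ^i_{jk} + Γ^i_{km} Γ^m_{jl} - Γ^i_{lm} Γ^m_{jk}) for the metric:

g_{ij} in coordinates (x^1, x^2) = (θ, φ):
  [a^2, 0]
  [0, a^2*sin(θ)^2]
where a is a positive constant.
Non-zero Christoffel symbols (Γ^k_{ij} = Γ^k_{ji}):
Γ^θ_{φ φ} = -sin(2*θ)/2
Γ^φ_{θ φ} = 1/tan(θ)
R^θ_{θ θ φ} = 0 (a repeated index in an antisymmetric pair)
R^φ_{θ φ φ} = 0 (a repeated index in an antisymmetric pair)
R_{θφ} = R^θ_{θ θ φ} + R^φ_{θ φ φ} = (0) + (0) = 0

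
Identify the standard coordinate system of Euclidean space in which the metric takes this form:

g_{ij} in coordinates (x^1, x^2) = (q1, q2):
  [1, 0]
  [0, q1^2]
The line element ds^2 = dq1^2 + q1^2 dq2^2 is dr^2 + r^2 dθ^2 with q1 = r, q2 = θ.
polar coordinates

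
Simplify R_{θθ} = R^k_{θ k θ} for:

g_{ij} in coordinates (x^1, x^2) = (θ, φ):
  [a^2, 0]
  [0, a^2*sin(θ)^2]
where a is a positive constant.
Non-zero Christoffel symbols (Γ^k_{ij} = Γ^k_{ji}):
Γ^θ_{φ φ} = -sin(2*θ)/2
Γ^φ_{θ φ} = 1/tan(θ)
R^θ_{θ θ θ} = 0 (a repeated index in an antisymmetric pair)
R^φ_{θ φ θ} = ∂_φ Γ^φ_{θ θ} - ∂_θ Γ^φ_{θ φ} + Γ^φ_{φ m} Γ^m_{θ θ} - Γ^φ_{θ m} Γ^m_{θ φ}
  = (0) - (-1/sin(θ)^2) + (0) - (1/tan(θ)^2) = 1
R_{θθ} = R^θ_{θ θ θ} + R^φ_{θ φ θ} = (0) + (1) = 1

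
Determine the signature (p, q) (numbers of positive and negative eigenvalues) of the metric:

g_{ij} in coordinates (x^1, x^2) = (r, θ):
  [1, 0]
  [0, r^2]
The metric is diagonal, so its eigenvalues are the diagonal entries: 1, r^2 (at a generic point, where coordinate-dependent entries are positive).
2 positive, 0 negative.
(2, 0) - Riemannian (positive definite)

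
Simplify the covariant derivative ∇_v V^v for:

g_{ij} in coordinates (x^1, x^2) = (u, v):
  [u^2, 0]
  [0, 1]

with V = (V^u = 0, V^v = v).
Non-zero Christoffel symbols:
Γ^u_{u u} = 1/u
∇_v V^v = ∂_v V^v + Γ^v_{v j} V^j
  = (1) + (0)(0) + (0)(v)
  = 1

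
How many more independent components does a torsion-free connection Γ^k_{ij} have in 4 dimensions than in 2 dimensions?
Independent components in n dimensions: n × n(n+1)/2 = n^2(n+1)/2.
4D: 4 × 10 = 40
2D: 2 × 3 = 6
Difference = 40 - 6 = 34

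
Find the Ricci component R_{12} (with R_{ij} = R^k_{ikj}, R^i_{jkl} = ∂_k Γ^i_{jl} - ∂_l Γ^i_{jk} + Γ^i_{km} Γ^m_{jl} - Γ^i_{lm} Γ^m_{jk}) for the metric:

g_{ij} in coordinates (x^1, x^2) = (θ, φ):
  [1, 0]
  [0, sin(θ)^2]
Non-zero Christoffel symbols (Γ^k_{ij} = Γ^k_{ji}):
Γ^θ_{φ φ} = -sin(2*θ)/2
Γ^φ_{θ φ} = 1/tan(θ)
R^θ_{θ θ φ} = 0 (a repeated index in an antisymmetric pair)
R^φ_{θ φ φ} = 0 (a repeated index in an antisymmetric pair)
R_{θφ} = R^θ_{θ θ φ} + R^φ_{θ φ φ} = (0) + (0) = 0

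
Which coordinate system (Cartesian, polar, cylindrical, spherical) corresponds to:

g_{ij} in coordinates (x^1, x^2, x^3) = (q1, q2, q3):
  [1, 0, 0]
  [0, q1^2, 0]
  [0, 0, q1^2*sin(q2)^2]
The line element ds^2 = dq1^2 + q1^2 dq2^2 + q1^2 sin(q2)^2 dq3^2 is dr^2 + r^2 dθ^2 + r^2 sin(θ)^2 dφ^2 with q1 = r, q2 = θ, q3 = φ.
spherical coordinates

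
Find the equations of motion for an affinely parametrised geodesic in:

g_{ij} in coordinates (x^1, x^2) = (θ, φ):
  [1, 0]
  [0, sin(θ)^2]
Geodesic equation: d^2x^k/dλ^2 + Γ^k_{ij} (dx^i/dλ)(dx^j/dλ) = 0.
Non-zero Christoffel symbols:
Γ^θ_{φ φ} = -sin(2*θ)/2
Γ^φ_{θ φ} = 1/tan(θ)
Substituting (the symmetric pair Γ^k_{ij}, Γ^k_{ji} combines into a factor 2):
d^2θ/dλ^2 - (sin(2*θ)/2) (dφ/dλ)^2 = 0
d^2φ/dλ^2 + (2/tan(θ)) (dθ/dλ)(dφ/dλ) = 0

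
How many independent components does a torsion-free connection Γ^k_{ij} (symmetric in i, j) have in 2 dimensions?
Γ^k_{ij} has n choices for the upper index and n(n+1)/2 independent symmetric lower index pairs.
Total = 2 × 2×3/2 = 2 × 3 = 6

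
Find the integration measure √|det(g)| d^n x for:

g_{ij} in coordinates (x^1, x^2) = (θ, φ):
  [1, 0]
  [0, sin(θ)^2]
det(g) = sin(θ)^2
√|det(g)| = sin(θ) (taking 0 < θ < π so that |sin(θ)| = sin(θ))
Volume element: dV = sin(θ) dθ dφ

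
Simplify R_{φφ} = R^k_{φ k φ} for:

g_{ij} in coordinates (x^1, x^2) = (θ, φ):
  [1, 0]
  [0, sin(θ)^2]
Non-zero Christoffel symbols (Γ^k_{ij} = Γ^k_{ji}):
Γ^θ_{φ φ} = -sin(2*θ)/2
Γ^φ_{θ φ} = 1/tan(θ)
R^θ_{φ θ φ} = ∂_θ Γ^θ_{φ φ} - ∂_φ Γ^θ_{φ θ} + Γ^θ_{θ m} Γ^m_{φ φ} - Γ^θ_{φ m} Γ^m_{φ θ}
  = (-cos(2*θ)) - (0) + (0) - (-cos(θ)^2) = sin(θ)^2
R^φ_{φ φ φ} = 0 (a repeated index in an antisymmetric pair)
R_{φφ} = R^θ_{φ θ φ} + R^φ_{φ φ φ} = (sin(θ)^2) + (0) = sin(θ)^2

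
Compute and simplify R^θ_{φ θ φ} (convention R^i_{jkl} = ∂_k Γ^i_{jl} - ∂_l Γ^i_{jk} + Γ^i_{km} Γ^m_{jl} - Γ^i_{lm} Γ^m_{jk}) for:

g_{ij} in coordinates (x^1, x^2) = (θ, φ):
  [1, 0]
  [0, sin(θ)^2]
Non-zero Christoffel symbols (Γ^k_{ij} = Γ^k_{ji}):
Γ^θ_{φ φ} = -sin(2*θ)/2
Γ^φ_{θ φ} = 1/tan(θ)
R^θ_{φ θ φ} = ∂_θ Γ^θ_{φ φ} - ∂_φ Γ^θ_{φ θ} + Γ^θ_{θ m} Γ^m_{φ φ} - Γ^θ_{φ m} Γ^m_{φ θ}
  = (-cos(2*θ)) - (0) + (0) - (-cos(θ)^2) = sin(θ)^2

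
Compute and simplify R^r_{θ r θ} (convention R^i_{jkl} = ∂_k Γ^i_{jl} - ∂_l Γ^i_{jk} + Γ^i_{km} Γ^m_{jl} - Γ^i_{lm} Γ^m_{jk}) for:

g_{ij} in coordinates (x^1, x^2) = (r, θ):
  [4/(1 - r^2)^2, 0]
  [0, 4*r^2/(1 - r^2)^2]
Non-zero Christoffel symbols (Γ^k_{ij} = Γ^k_{ji}):
Γ^r_{r r} = 2*r/(1 - r^2)
Γ^r_{θ θ} = (r^3 + r)/(r^2 - 1)
Γ^θ_{r θ} = (-r^2 - 1)/(r^3 - r)
R^r_{θ r θ} = ∂_r Γ^r_{θ θ} - ∂_θ Γ^r_{θ r} + Γ^r_{r m} Γ^m_{θ θ} - Γ^r_{θ m} Γ^m_{θ r}
  = ((r^4 - 4*r^2 - 1)/(r^2 - 1)^2) - (0) + (-2*r^2*(r^2 + 1)/(r^2 - 1)^2) - (-(r^2 + 1)^2/(r^2 - 1)^2) = -4*r^2/(r^2 - 1)^2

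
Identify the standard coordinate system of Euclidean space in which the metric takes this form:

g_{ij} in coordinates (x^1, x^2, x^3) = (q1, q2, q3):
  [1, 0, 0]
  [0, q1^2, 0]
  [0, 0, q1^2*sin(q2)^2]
The line element ds^2 = dq1^2 + q1^2 dq2^2 + q1^2 sin(q2)^2 dq3^2 is dr^2 + r^2 dθ^2 + r^2 sin(θ)^2 dφ^2 with q1 = r, q2 = θ, q3 = φ.
spherical coordinates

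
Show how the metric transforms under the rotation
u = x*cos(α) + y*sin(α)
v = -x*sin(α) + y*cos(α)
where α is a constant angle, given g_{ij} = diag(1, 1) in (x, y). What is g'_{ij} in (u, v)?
Invert the transformation: x = u*cos(α) - v*sin(α), y = u*sin(α) + v*cos(α)
g'_{ij} = (∂x^k/∂x'^i)(∂x^l/∂x'^j) g_{kl}; with g_{kl} = δ_{kl} this is Σ_k (∂x^k/∂x'^i)(∂x^k/∂x'^j).
Jacobian: ∂x/∂u = cos(α), ∂x/∂v = -sin(α), ∂y/∂u = sin(α), ∂y/∂v = cos(α)
g'_{uu} = (cos(α))(cos(α)) + (sin(α))(sin(α)) = 1
g'_{uv} = (cos(α))(-sin(α)) + (sin(α))(cos(α)) = 0
g'_{vv} = (-sin(α))(-sin(α)) + (cos(α))(cos(α)) = 1
g'_{ij} = diag(1, 1)
The Euclidean metric is invariant under rotations.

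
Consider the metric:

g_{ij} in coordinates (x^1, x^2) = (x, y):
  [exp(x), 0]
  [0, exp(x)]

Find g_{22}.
With x^1 = x, x^2 = y, g_{22} = g_{yy} is the row-2, column-2 entry of the matrix.
g_{22} = exp(x)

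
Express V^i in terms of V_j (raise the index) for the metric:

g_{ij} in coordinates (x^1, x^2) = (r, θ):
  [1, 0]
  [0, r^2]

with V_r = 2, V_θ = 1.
Inverse metric (diagonal): g^{rr} = 1, g^{θθ} = 1/r^2
V^i = g^{ij} V_j:
V^r = (1)(2) + (0)(1) = 2
V^θ = (0)(2) + (1/r^2)(1) = 1/r^2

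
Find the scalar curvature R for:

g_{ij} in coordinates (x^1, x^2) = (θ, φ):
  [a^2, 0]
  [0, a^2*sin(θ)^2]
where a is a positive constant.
Non-zero Christoffel symbols (Γ^k_{ij} = Γ^k_{ji}):
Γ^θ_{φ φ} = -sin(2*θ)/2
Γ^φ_{θ φ} = 1/tan(θ)
Ricci tensor (R_{ij} = R^k_{ikj}): R_{θθ} = 1, R_{θφ} = 0, R_{φφ} = sin(θ)^2
Inverse metric: g^{θθ} = 1/a^2, g^{φφ} = 1/(a^2*sin(θ)^2)
R = g^{ij} R_{ij} = (1/a^2)(1) + (1/(a^2*sin(θ)^2))(sin(θ)^2) = 2/a^2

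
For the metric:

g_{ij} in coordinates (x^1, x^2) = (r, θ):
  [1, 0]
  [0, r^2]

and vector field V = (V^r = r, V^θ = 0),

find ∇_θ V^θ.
Non-zero Christoffel symbols:
Γ^r_{θ θ} = -r
Γ^θ_{r θ} = 1/r
∇_θ V^θ = ∂_θ V^θ + Γ^θ_{θ j} V^j
  = (0) + (1/r)(r) + (0)(0)
  = 1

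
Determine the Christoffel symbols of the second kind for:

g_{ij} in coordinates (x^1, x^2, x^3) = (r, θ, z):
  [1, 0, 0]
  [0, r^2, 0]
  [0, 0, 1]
Using Γ^k_{ij} = (1/2) g^{km} (∂_i g_{mj} + ∂_j g_{mi} - ∂_m g_{ij}); the metric is diagonal, so only the m = k term contributes.
Non-zero symbols (using the symmetry Γ^k_{ij} = Γ^k_{ji}):
Γ^r_{θ θ} = (1/2) g^{rr} (∂_θ g_{rθ} + ∂_θ g_{rθ} - ∂_r g_{θθ}) = (1/2)(1)((0) + (0) - (2*r)) = -r
Γ^θ_{r θ} = (1/2) g^{θθ} (∂_r g_{θθ} + ∂_θ g_{θr} - ∂_θ g_{rθ}) = (1/2)(1/r^2)((2*r) + (0) - (0)) = 1/r
All other Christoffel symbols are zero.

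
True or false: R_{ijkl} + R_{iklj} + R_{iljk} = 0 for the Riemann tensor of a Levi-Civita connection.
This is the first (algebraic) Bianchi identity.
True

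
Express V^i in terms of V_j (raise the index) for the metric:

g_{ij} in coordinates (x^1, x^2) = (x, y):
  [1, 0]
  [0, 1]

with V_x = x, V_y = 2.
Inverse metric (diagonal): g^{xx} = 1, g^{yy} = 1
V^i = g^{ij} V_j:
V^x = (1)(x) + (0)(2) = x
V^y = (0)(x) + (1)(2) = 2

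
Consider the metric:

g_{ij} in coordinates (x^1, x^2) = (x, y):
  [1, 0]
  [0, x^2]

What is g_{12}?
With x^1 = x, x^2 = y, g_{12} = g_{xy} is the row-1, column-2 entry of the matrix.
g_{12} = 0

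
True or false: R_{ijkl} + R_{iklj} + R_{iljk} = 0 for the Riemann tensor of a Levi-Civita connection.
This is the first (algebraic) Bianchi identity.
True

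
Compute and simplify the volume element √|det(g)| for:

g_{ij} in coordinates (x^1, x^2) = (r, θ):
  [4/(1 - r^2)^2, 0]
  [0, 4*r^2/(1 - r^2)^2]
det(g) = 16*r^2/(1 - r^2)^4
√|det(g)| = 4*r/(r^2 - 1)^2
Volume element: dV = 4*r/(r^2 - 1)^2 dr dθ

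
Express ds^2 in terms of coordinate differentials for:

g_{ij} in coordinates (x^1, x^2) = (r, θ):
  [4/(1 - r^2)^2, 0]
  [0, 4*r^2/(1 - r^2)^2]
ds^2 = g_{ij} dx^i dx^j; only the non-zero components contribute.
ds^2 = (4/(1 - r^2)^2) dr^2 + (4*r^2/(1 - r^2)^2) dθ^2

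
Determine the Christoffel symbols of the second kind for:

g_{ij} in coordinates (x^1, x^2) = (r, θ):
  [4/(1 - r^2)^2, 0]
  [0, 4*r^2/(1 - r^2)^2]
Using Γ^k_{ij} = (1/2) g^{km} (∂_i g_{mj} + ∂_j g_{mi} - ∂_m g_{ij}); the metric is diagonal, so only the m = k term contributes.
Non-zero symbols (using the symmetry Γ^k_{ij} = Γ^k_{ji}):
Γ^r_{r r} = (1/2) g^{rr} (∂_r g_{rr} + ∂_r g_{rr} - ∂_r g_{rr}) = (1/2)((1 - r^2)^2/4)((16*r/(1 - r^2)^3) + (16*r/(1 - r^2)^3) - (16*r/(1 - r^2)^3)) = 2*r/(1 - r^2)
Γ^r_{θ θ} = (1/2) g^{rr} (∂_θ g_{rθ} + ∂_θ g_{rθ} - ∂_r g_{θθ}) = (1/2)((1 - r^2)^2/4)((0) + (0) - (-8*(r^3 + r)/(r^2 - 1)^3)) = (r^3 + r)/(r^2 - 1)
Γ^θ_{r θ} = (1/2) g^{θθ} (∂_r g_{θθ} + ∂_θ g_{θr} - ∂_θ g_{rθ}) = (1/2)((1 - r^2)^2/(4*r^2))((-8*(r^3 + r)/(r^2 - 1)^3) + (0) - (0)) = (-r^2 - 1)/(r^3 - r)
All other Christoffel symbols are zero.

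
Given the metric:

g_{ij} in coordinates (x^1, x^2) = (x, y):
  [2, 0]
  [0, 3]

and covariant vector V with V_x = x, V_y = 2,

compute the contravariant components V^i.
Inverse metric (diagonal): g^{xx} = 1/2, g^{yy} = 1/3
V^i = g^{ij} V_j:
V^x = (1/2)(x) + (0)(2) = x/2
V^y = (0)(x) + (1/3)(2) = 2/3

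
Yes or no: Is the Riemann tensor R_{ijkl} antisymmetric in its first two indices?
R_{ijkl} = -R_{jikl} (follows from metric compatibility).
Yes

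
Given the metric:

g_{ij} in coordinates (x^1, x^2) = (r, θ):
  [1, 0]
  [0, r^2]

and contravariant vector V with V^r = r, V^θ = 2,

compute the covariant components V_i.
V_i = g_{ij} V^j:
V_r = (1)(r) + (0)(2) = r
V_θ = (0)(r) + (r^2)(2) = 2*r^2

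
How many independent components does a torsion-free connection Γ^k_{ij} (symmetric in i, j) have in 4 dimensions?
Γ^k_{ij} has n choices for the upper index and n(n+1)/2 independent symmetric lower index pairs.
Total = 4 × 4×5/2 = 4 × 10 = 40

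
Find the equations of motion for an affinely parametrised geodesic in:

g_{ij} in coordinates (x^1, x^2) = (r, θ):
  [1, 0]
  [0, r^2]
Geodesic equation: d^2x^k/dλ^2 + Γ^k_{ij} (dx^i/dλ)(dx^j/dλ) = 0.
Non-zero Christoffel symbols:
Γ^r_{θ θ} = -r
Γ^θ_{r θ} = 1/r
Substituting (the symmetric pair Γ^k_{ij}, Γ^k_{ji} combines into a factor 2):
d^2r/dλ^2 - r (dθ/dλ)^2 = 0
d^2θ/dλ^2 + (2/r) (dr/dλ)(dθ/dλ) = 0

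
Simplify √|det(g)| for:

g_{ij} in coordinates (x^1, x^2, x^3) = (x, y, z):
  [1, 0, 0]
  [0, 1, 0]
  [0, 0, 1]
det(g) = 1
√|det(g)| = 1
Volume element: dV = 1 dx dy dz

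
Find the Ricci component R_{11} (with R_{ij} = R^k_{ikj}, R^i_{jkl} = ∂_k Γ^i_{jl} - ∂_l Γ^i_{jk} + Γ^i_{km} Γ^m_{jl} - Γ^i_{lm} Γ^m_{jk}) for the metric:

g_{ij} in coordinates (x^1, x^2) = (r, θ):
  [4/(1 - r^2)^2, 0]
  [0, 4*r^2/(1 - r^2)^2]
Non-zero Christoffel symbols (Γ^k_{ij} = Γ^k_{ji}):
Γ^r_{r r} = 2*r/(1 - r^2)
Γ^r_{θ θ} = (r^3 + r)/(r^2 - 1)
Γ^θ_{r θ} = (-r^2 - 1)/(r^3 - r)
R^r_{r r r} = 0 (a repeated index in an antisymmetric pair)
R^θ_{r θ r} = ∂_θ Γ^θ_{r r} - ∂_r Γ^θ_{r θ} + Γ^θ_{θ m} Γ^m_{r r} - Γ^θ_{r m} Γ^m_{r θ}
  = (0) - ((r^4 + 4*r^2 - 1)/(r^3 - r)^2) + (2*(r^2 + 1)/(r^2 - 1)^2) - ((r^2 + 1)^2/(r^3 - r)^2) = -4/(r^2 - 1)^2
R_{rr} = R^r_{r r r} + R^θ_{r θ r} = (0) + (-4/(r^2 - 1)^2) = -4/(r^2 - 1)^2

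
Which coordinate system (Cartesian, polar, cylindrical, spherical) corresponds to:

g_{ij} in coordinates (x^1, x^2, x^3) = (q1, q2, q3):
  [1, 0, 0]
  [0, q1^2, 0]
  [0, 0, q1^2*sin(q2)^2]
The line element ds^2 = dq1^2 + q1^2 dq2^2 + q1^2 sin(q2)^2 dq3^2 is dr^2 + r^2 dθ^2 + r^2 sin(θ)^2 dφ^2 with q1 = r, q2 = θ, q3 = φ.
spherical coordinates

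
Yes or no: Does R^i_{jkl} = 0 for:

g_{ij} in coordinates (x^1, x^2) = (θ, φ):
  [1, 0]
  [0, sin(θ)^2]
Non-zero Christoffel symbols:
Γ^θ_{φ φ} = -sin(2*θ)/2
Γ^φ_{θ φ} = 1/tan(θ)
Ricci tensor: R_{θθ} = 1, R_{θφ} = 0, R_{φφ} = sin(θ)^2
The Ricci tensor is non-zero, so the Riemann tensor is non-zero: not flat.
No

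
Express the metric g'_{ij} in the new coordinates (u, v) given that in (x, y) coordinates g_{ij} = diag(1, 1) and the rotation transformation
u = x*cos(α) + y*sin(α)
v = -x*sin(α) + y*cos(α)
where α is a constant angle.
Invert the transformation: x = u*cos(α) - v*sin(α), y = u*sin(α) + v*cos(α)
g'_{ij} = (∂x^k/∂x'^i)(∂x^l/∂x'^j) g_{kl}; with g_{kl} = δ_{kl} this is Σ_k (∂x^k/∂x'^i)(∂x^k/∂x'^j).
Jacobian: ∂x/∂u = cos(α), ∂x/∂v = -sin(α), ∂y/∂u = sin(α), ∂y/∂v = cos(α)
g'_{uu} = (cos(α))(cos(α)) + (sin(α))(sin(α)) = 1
g'_{uv} = (cos(α))(-sin(α)) + (sin(α))(cos(α)) = 0
g'_{vv} = (-sin(α))(-sin(α)) + (cos(α))(cos(α)) = 1
g'_{ij} = diag(1, 1)
The Euclidean metric is invariant under rotations.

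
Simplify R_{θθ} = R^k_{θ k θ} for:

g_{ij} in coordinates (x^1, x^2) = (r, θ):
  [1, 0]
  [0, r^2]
Non-zero Christoffel symbols (Γ^k_{ij} = Γ^k_{ji}):
Γ^r_{θ θ} = -r
Γ^θ_{r θ} = 1/r
R^r_{θ r θ} = ∂_r Γ^r_{θ θ} - ∂_θ Γ^r_{θ r} + Γ^r_{r m} Γ^m_{θ θ} - Γ^r_{θ m} Γ^m_{θ r}
  = (-1) - (0) + (0) - (-1) = 0
R^θ_{θ θ θ} = 0 (a repeated index in an antisymmetric pair)
R_{θθ} = R^r_{θ r θ} + R^θ_{θ θ θ} = (0) + (0) = 0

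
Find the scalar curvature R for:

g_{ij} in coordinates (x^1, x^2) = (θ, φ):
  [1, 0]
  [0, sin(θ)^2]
Non-zero Christoffel symbols (Γ^k_{ij} = Γ^k_{ji}):
Γ^θ_{φ φ} = -sin(2*θ)/2
Γ^φ_{θ φ} = 1/tan(θ)
Ricci tensor (R_{ij} = R^k_{ikj}): R_{θθ} = 1, R_{θφ} = 0, R_{φφ} = sin(θ)^2
Inverse metric: g^{θθ} = 1, g^{φφ} = 1/sin(θ)^2
R = g^{ij} R_{ij} = (1)(1) + (1/sin(θ)^2)(sin(θ)^2) = 2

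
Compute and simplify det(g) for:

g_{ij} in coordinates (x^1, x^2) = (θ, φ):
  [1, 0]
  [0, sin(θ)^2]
For a 2×2 metric: det(g) = g_{11}·g_{22} - g_{12}·g_{21}
= (1)·(sin(θ)^2) - (0)·(0)
= sin(θ)^2 - 0
det(g) = sin(θ)^2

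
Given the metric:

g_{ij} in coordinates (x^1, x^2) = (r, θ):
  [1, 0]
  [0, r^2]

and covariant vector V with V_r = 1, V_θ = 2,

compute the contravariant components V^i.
Inverse metric (diagonal): g^{rr} = 1, g^{θθ} = 1/r^2
V^i = g^{ij} V_j:
V^r = (1)(1) + (0)(2) = 1
V^θ = (0)(1) + (1/r^2)(2) = 2/r^2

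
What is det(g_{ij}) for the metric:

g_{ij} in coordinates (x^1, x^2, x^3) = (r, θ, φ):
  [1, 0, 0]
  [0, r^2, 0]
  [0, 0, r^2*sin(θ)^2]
Diagonal metric: det(g) = g_{11}·g_{22}·g_{33}
= (1)·(r^2)·(r^2*sin(θ)^2)
det(g) = r^4*sin(θ)^2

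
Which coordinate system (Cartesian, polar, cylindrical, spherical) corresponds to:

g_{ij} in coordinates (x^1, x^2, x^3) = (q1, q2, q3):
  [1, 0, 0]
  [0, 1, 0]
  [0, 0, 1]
All components are constant and the metric is the identity, i.e. orthonormal rectilinear coordinates.
Cartesian (3D) coordinates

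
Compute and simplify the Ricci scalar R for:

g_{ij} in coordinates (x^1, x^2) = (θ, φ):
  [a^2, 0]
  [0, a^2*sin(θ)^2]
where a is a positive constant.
Non-zero Christoffel symbols (Γ^k_{ij} = Γ^k_{ji}):
Γ^θ_{φ φ} = -sin(2*θ)/2
Γ^φ_{θ φ} = 1/tan(θ)
Ricci tensor (R_{ij} = R^k_{ikj}): R_{θθ} = 1, R_{θφ} = 0, R_{φφ} = sin(θ)^2
Inverse metric: g^{θθ} = 1/a^2, g^{φφ} = 1/(a^2*sin(θ)^2)
R = g^{ij} R_{ij} = (1/a^2)(1) + (1/(a^2*sin(θ)^2))(sin(θ)^2) = 2/a^2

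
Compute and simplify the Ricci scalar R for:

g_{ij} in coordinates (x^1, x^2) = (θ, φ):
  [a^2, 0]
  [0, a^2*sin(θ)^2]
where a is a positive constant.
Non-zero Christoffel symbols (Γ^k_{ij} = Γ^k_{ji}):
Γ^θ_{φ φ} = -sin(2*θ)/2
Γ^φ_{θ φ} = 1/tan(θ)
Ricci tensor (R_{ij} = R^k_{ikj}): R_{θθ} = 1, R_{θφ} = 0, R_{φφ} = sin(θ)^2
Inverse metric: g^{θθ} = 1/a^2, g^{φφ} = 1/(a^2*sin(θ)^2)
R = g^{ij} R_{ij} = (1/a^2)(1) + (1/(a^2*sin(θ)^2))(sin(θ)^2) = 2/a^2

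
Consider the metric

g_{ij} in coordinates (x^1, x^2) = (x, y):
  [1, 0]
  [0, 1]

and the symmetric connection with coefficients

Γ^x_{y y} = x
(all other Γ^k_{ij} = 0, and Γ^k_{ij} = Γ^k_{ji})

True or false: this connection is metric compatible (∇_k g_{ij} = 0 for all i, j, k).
Using ∇_k g_{ij} = ∂_k g_{ij} - Γ^m_{ki} g_{mj} - Γ^m_{kj} g_{im}:
∇_y g_{xy} = (0) - (0) - (x) = -x ≠ 0
So the connection is not metric compatible (it is not the Levi-Civita connection).
False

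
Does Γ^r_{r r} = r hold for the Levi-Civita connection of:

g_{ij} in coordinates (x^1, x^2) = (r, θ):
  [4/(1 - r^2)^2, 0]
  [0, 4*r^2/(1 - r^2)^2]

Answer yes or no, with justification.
Γ^r_{r r} = (1/2) g^{rr} (∂_r g_{rr} + ∂_r g_{rr} - ∂_r g_{rr}) = (1/2)((1 - r^2)^2/4)((16*r/(1 - r^2)^3) + (16*r/(1 - r^2)^3) - (16*r/(1 - r^2)^3)) = 2*r/(1 - r^2)
This differs from the proposed value r.
No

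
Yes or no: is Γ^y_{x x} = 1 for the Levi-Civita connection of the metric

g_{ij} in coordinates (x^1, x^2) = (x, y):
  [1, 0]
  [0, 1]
Γ^y_{x x} = (1/2) g^{yy} (∂_x g_{yx} + ∂_x g_{yx} - ∂_y g_{xx}) = (1/2)(1)((0) + (0) - (0)) = 0
This differs from the proposed value 1.
No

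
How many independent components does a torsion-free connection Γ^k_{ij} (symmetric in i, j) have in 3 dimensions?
Γ^k_{ij} has n choices for the upper index and n(n+1)/2 independent symmetric lower index pairs.
Total = 3 × 3×4/2 = 3 × 6 = 18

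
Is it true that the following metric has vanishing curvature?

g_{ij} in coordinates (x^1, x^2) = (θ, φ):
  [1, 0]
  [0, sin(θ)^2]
Non-zero Christoffel symbols:
Γ^θ_{φ φ} = -sin(2*θ)/2
Γ^φ_{θ φ} = 1/tan(θ)
Ricci tensor: R_{θθ} = 1, R_{θφ} = 0, R_{φφ} = sin(θ)^2
The Ricci tensor is non-zero, so the Riemann tensor is non-zero: not flat.
No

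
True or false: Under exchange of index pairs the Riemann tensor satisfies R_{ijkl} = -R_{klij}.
The pair-exchange symmetry has a plus sign: R_{ijkl} = +R_{klij}.
False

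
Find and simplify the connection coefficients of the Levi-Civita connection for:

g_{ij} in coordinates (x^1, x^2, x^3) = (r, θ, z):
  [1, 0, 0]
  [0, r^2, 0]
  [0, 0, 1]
Using Γ^k_{ij} = (1/2) g^{km} (∂_i g_{mj} + ∂_j g_{mi} - ∂_m g_{ij}); the metric is diagonal, so only the m = k term contributes.
Non-zero symbols (using the symmetry Γ^k_{ij} = Γ^k_{ji}):
Γ^r_{θ θ} = (1/2) g^{rr} (∂_θ g_{rθ} + ∂_θ g_{rθ} - ∂_r g_{θθ}) = (1/2)(1)((0) + (0) - (2*r)) = -r
Γ^θ_{r θ} = (1/2) g^{θθ} (∂_r g_{θθ} + ∂_θ g_{θr} - ∂_θ g_{rθ}) = (1/2)(1/r^2)((2*r) + (0) - (0)) = 1/r
All other Christoffel symbols are zero.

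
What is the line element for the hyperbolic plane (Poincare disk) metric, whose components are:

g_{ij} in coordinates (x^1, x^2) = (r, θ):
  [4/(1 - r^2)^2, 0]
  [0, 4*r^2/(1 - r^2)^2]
ds^2 = g_{ij} dx^i dx^j; only the non-zero components contribute.
ds^2 = (4/(1 - r^2)^2) dr^2 + (4*r^2/(1 - r^2)^2) dθ^2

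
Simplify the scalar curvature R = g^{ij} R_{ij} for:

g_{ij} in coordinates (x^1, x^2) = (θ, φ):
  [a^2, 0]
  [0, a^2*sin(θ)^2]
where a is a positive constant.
Non-zero Christoffel symbols (Γ^k_{ij} = Γ^k_{ji}):
Γ^θ_{φ φ} = -sin(2*θ)/2
Γ^φ_{θ φ} = 1/tan(θ)
Ricci tensor (R_{ij} = R^k_{ikj}): R_{θθ} = 1, R_{θφ} = 0, R_{φφ} = sin(θ)^2
Inverse metric: g^{θθ} = 1/a^2, g^{φφ} = 1/(a^2*sin(θ)^2)
R = g^{ij} R_{ij} = (1/a^2)(1) + (1/(a^2*sin(θ)^2))(sin(θ)^2) = 2/a^2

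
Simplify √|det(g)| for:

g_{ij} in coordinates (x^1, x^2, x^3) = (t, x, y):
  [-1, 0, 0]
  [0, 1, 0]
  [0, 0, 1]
det(g) = -1
√|det(g)| = 1
Volume element: dV = 1 dt dx dy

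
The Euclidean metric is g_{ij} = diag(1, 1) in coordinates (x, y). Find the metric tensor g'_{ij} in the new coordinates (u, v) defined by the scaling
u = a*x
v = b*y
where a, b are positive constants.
Invert the transformation: x = u/a, y = v/b
g'_{ij} = (∂x^k/∂x'^i)(∂x^l/∂x'^j) g_{kl}; with g_{kl} = δ_{kl} this is Σ_k (∂x^k/∂x'^i)(∂x^k/∂x'^j).
Jacobian: ∂x/∂u = 1/a, ∂x/∂v = 0, ∂y/∂u = 0, ∂y/∂v = 1/b
g'_{uu} = (1/a)(1/a) + (0)(0) = 1/a^2
g'_{uv} = (1/a)(0) + (0)(1/b) = 0
g'_{vv} = (0)(0) + (1/b)(1/b) = 1/b^2
g'_{ij} = diag(1/a^2, 1/b^2)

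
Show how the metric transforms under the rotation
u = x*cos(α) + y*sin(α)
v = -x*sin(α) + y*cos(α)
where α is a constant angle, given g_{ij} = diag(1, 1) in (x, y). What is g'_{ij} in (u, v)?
Invert the transformation: x = u*cos(α) - v*sin(α), y = u*sin(α) + v*cos(α)
g'_{ij} = (∂x^k/∂x'^i)(∂x^l/∂x'^j) g_{kl}; with g_{kl} = δ_{kl} this is Σ_k (∂x^k/∂x'^i)(∂x^k/∂x'^j).
Jacobian: ∂x/∂u = cos(α), ∂x/∂v = -sin(α), ∂y/∂u = sin(α), ∂y/∂v = cos(α)
g'_{uu} = (cos(α))(cos(α)) + (sin(α))(sin(α)) = 1
g'_{uv} = (cos(α))(-sin(α)) + (sin(α))(cos(α)) = 0
g'_{vv} = (-sin(α))(-sin(α)) + (cos(α))(cos(α)) = 1
g'_{ij} = diag(1, 1)
The Euclidean metric is invariant under rotations.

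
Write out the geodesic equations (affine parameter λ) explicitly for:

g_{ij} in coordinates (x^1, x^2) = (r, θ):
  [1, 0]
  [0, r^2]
Geodesic equation: d^2x^k/dλ^2 + Γ^k_{ij} (dx^i/dλ)(dx^j/dλ) = 0.
Non-zero Christoffel symbols:
Γ^r_{θ θ} = -r
Γ^θ_{r θ} = 1/r
Substituting (the symmetric pair Γ^k_{ij}, Γ^k_{ji} combines into a factor 2):
d^2r/dλ^2 - r (dθ/dλ)^2 = 0
d^2θ/dλ^2 + (2/r) (dr/dλ)(dθ/dλ) = 0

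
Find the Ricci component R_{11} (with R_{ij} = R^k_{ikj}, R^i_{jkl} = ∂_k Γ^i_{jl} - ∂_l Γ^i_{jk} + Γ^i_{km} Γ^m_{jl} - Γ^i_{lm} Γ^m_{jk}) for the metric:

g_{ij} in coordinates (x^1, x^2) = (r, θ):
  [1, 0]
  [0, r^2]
Non-zero Christoffel symbols (Γ^k_{ij} = Γ^k_{ji}):
Γ^r_{θ θ} = -r
Γ^θ_{r θ} = 1/r
R^r_{r r r} = 0 (a repeated index in an antisymmetric pair)
R^θ_{r θ r} = ∂_θ Γ^θ_{r r} - ∂_r Γ^θ_{r θ} + Γ^θ_{θ m} Γ^m_{r r} - Γ^θ_{r m} Γ^m_{r θ}
  = (0) - (-1/r^2) + (0) - (1/r^2) = 0
R_{rr} = R^r_{r r r} + R^θ_{r θ r} = (0) + (0) = 0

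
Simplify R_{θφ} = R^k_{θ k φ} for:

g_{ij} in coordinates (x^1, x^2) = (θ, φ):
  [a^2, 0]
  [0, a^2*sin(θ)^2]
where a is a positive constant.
Non-zero Christoffel symbols (Γ^k_{ij} = Γ^k_{ji}):
Γ^θ_{φ φ} = -sin(2*θ)/2
Γ^φ_{θ φ} = 1/tan(θ)
R^θ_{θ θ φ} = 0 (a repeated index in an antisymmetric pair)
R^φ_{θ φ φ} = 0 (a repeated index in an antisymmetric pair)
R_{θφ} = R^θ_{θ θ φ} + R^φ_{θ φ φ} = (0) + (0) = 0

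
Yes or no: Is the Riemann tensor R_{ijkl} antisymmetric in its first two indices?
R_{ijkl} = -R_{jikl} (follows from metric compatibility).
Yes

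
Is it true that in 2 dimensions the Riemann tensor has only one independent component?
The number of independent components is n^2(n^2-1)/12 = 4·3/12 = 1 for n = 2 (e.g. R_{1212}).
Yes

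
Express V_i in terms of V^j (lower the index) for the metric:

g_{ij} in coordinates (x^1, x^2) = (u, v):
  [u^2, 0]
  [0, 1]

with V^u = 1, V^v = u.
V_i = g_{ij} V^j:
V_u = (u^2)(1) + (0)(u) = u^2
V_v = (0)(1) + (1)(u) = u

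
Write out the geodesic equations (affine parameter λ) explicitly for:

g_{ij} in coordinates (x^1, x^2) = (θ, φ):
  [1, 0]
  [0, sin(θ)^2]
Geodesic equation: d^2x^k/dλ^2 + Γ^k_{ij} (dx^i/dλ)(dx^j/dλ) = 0.
Non-zero Christoffel symbols:
Γ^θ_{φ φ} = -sin(2*θ)/2
Γ^φ_{θ φ} = 1/tan(θ)
Substituting (the symmetric pair Γ^k_{ij}, Γ^k_{ji} combines into a factor 2):
d^2θ/dλ^2 - (sin(2*θ)/2) (dφ/dλ)^2 = 0
d^2φ/dλ^2 + (2/tan(θ)) (dθ/dλ)(dφ/dλ) = 0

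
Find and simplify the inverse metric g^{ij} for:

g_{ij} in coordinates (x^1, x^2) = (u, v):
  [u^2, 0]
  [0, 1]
The metric is diagonal, so g^{ij} is diagonal with entries 1/g_{ii}: diag(1/(u^2), 1).
g^{ij}:
  [1/u^2, 0]
  [0, 1]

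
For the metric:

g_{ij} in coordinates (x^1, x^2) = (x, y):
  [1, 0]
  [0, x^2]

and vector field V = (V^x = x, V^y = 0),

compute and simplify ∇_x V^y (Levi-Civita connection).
Non-zero Christoffel symbols:
Γ^x_{y y} = -x
Γ^y_{x y} = 1/x
∇_x V^y = ∂_x V^y + Γ^y_{x j} V^j
  = (0) + (0)(x) + (1/x)(0)
  = 0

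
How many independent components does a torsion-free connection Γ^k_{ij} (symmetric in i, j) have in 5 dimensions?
Γ^k_{ij} has n choices for the upper index and n(n+1)/2 independent symmetric lower index pairs.
Total = 5 × 5×6/2 = 5 × 15 = 75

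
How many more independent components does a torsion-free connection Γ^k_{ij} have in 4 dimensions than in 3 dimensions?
Independent components in n dimensions: n × n(n+1)/2 = n^2(n+1)/2.
4D: 4 × 10 = 40
3D: 3 × 6 = 18
Difference = 40 - 18 = 22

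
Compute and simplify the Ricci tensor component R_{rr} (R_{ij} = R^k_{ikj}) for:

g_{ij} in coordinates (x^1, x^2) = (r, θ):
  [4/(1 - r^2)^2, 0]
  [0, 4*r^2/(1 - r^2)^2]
Non-zero Christoffel symbols (Γ^k_{ij} = Γ^k_{ji}):
Γ^r_{r r} = 2*r/(1 - r^2)
Γ^r_{θ θ} = (r^3 + r)/(r^2 - 1)
Γ^θ_{r θ} = (-r^2 - 1)/(r^3 - r)
R^r_{r r r} = 0 (a repeated index in an antisymmetric pair)
R^θ_{r θ r} = ∂_θ Γ^θ_{r r} - ∂_r Γ^θ_{r θ} + Γ^θ_{θ m} Γ^m_{r r} - Γ^θ_{r m} Γ^m_{r θ}
  = (0) - ((r^4 + 4*r^2 - 1)/(r^3 - r)^2) + (2*(r^2 + 1)/(r^2 - 1)^2) - ((r^2 + 1)^2/(r^3 - r)^2) = -4/(r^2 - 1)^2
R_{rr} = R^r_{r r r} + R^θ_{r θ r} = (0) + (-4/(r^2 - 1)^2) = -4/(r^2 - 1)^2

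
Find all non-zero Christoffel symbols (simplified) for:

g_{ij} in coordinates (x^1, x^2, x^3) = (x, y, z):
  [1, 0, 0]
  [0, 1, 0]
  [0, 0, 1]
Using Γ^k_{ij} = (1/2) g^{km} (∂_i g_{mj} + ∂_j g_{mi} - ∂_m g_{ij}); the metric is diagonal, so only the m = k term contributes.
Every metric component is constant, so all ∂_m g_{ij} = 0 and every Christoffel symbol vanishes.
All Christoffel symbols are zero.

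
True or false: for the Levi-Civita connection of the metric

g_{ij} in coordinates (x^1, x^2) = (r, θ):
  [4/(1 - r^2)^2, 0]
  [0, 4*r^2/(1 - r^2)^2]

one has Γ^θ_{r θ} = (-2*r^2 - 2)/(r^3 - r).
Γ^θ_{r θ} = (1/2) g^{θθ} (∂_r g_{θθ} + ∂_θ g_{θr} - ∂_θ g_{rθ}) = (1/2)((1 - r^2)^2/(4*r^2))((-8*(r^3 + r)/(r^2 - 1)^3) + (0) - (0)) = (-r^2 - 1)/(r^3 - r)
This differs from the proposed value (-2*r^2 - 2)/(r^3 - r).
False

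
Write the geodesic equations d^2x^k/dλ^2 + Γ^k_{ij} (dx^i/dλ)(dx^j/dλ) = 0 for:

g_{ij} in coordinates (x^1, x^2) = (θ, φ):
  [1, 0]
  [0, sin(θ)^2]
Geodesic equation: d^2x^k/dλ^2 + Γ^k_{ij} (dx^i/dλ)(dx^j/dλ) = 0.
Non-zero Christoffel symbols:
Γ^θ_{φ φ} = -sin(2*θ)/2
Γ^φ_{θ φ} = 1/tan(θ)
Substituting (the symmetric pair Γ^k_{ij}, Γ^k_{ji} combines into a factor 2):
d^2θ/dλ^2 - (sin(2*θ)/2) (dφ/dλ)^2 = 0
d^2φ/dλ^2 + (2/tan(θ)) (dθ/dλ)(dφ/dλ) = 0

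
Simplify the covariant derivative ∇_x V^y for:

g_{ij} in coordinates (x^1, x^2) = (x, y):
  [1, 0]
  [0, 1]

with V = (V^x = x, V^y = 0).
All Christoffel symbols are zero.
∇_x V^y = ∂_x V^y + Γ^y_{x j} V^j
  = (0) + (0)(x) + (0)(0)
  = 0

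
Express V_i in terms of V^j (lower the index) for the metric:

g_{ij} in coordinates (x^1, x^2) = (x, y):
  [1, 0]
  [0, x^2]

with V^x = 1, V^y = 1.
V_i = g_{ij} V^j:
V_x = (1)(1) + (0)(1) = 1
V_y = (0)(1) + (x^2)(1) = x^2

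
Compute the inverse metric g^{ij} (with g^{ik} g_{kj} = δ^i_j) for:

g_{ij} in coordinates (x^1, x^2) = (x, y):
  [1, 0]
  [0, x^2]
The metric is diagonal, so g^{ij} is diagonal with entries 1/g_{ii}: diag(1, 1/(x^2)).
g^{ij}:
  [1, 0]
  [0, 1/x^2]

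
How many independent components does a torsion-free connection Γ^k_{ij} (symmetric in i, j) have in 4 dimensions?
Γ^k_{ij} has n choices for the upper index and n(n+1)/2 independent symmetric lower index pairs.
Total = 4 × 4×5/2 = 4 × 10 = 40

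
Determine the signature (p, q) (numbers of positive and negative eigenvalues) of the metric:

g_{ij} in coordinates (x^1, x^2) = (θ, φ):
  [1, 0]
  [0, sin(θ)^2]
The metric is diagonal, so its eigenvalues are the diagonal entries: 1, sin(θ)^2 (at a generic point, where coordinate-dependent entries are positive).
2 positive, 0 negative.
(2, 0) - Riemannian (positive definite)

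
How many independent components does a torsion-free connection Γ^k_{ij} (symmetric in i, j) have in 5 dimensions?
Γ^k_{ij} has n choices for the upper index and n(n+1)/2 independent symmetric lower index pairs.
Total = 5 × 5×6/2 = 5 × 15 = 75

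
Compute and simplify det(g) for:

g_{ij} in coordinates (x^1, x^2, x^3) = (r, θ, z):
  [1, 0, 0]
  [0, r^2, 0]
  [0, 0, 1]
Diagonal metric: det(g) = g_{11}·g_{22}·g_{33}
= (1)·(r^2)·(1)
det(g) = r^2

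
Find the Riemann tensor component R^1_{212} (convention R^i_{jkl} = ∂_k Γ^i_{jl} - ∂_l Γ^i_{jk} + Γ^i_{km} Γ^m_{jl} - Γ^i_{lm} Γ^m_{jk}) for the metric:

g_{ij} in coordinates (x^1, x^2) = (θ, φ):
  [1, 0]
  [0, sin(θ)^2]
Non-zero Christoffel symbols (Γ^k_{ij} = Γ^k_{ji}):
Γ^θ_{φ φ} = -sin(2*θ)/2
Γ^φ_{θ φ} = 1/tan(θ)
R^θ_{φ θ φ} = ∂_θ Γ^θ_{φ φ} - ∂_φ Γ^θ_{φ θ} + Γ^θ_{θ m} Γ^m_{φ φ} - Γ^θ_{φ m} Γ^m_{φ θ}
  = (-cos(2*θ)) - (0) + (0) - (-cos(θ)^2) = sin(θ)^2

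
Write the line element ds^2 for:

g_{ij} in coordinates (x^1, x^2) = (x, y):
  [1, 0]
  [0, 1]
ds^2 = g_{ij} dx^i dx^j; only the non-zero components contribute.
ds^2 = dx^2 + dy^2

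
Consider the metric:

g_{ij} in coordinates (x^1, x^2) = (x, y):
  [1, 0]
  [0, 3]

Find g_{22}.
With x^1 = x, x^2 = y, g_{22} = g_{yy} is the row-2, column-2 entry of the matrix.
g_{22} = 3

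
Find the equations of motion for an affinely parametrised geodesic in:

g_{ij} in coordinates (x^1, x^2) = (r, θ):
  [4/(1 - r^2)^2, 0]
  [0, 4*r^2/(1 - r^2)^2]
Geodesic equation: d^2x^k/dλ^2 + Γ^k_{ij} (dx^i/dλ)(dx^j/dλ) = 0.
Non-zero Christoffel symbols:
Γ^r_{r r} = 2*r/(1 - r^2)
Γ^r_{θ θ} = (r^3 + r)/(r^2 - 1)
Γ^θ_{r θ} = (-r^2 - 1)/(r^3 - r)
Substituting (the symmetric pair Γ^k_{ij}, Γ^k_{ji} combines into a factor 2):
d^2r/dλ^2 + (2*r/(1 - r^2)) (dr/dλ)^2 + ((r^3 + r)/(r^2 - 1)) (dθ/dλ)^2 = 0
d^2θ/dλ^2 + ((-2*r^2 - 2)/(r^3 - r)) (dr/dλ)(dθ/dλ) = 0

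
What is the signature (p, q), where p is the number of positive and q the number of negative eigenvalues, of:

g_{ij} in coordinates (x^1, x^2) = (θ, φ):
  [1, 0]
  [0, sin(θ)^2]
The metric is diagonal, so its eigenvalues are the diagonal entries: 1, sin(θ)^2 (at a generic point, where coordinate-dependent entries are positive).
2 positive, 0 negative.
(2, 0) - Riemannian (positive definite)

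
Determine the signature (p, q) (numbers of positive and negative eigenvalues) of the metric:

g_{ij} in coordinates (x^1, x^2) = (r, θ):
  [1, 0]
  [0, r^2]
The metric is diagonal, so its eigenvalues are the diagonal entries: 1, r^2 (at a generic point, where coordinate-dependent entries are positive).
2 positive, 0 negative.
(2, 0) - Riemannian (positive definite)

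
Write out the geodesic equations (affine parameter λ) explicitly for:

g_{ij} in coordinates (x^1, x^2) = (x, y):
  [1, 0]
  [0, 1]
Geodesic equation: d^2x^k/dλ^2 + Γ^k_{ij} (dx^i/dλ)(dx^j/dλ) = 0.
All Christoffel symbols vanish, so the geodesics are straight lines:
d^2x/dλ^2 = 0
d^2y/dλ^2 = 0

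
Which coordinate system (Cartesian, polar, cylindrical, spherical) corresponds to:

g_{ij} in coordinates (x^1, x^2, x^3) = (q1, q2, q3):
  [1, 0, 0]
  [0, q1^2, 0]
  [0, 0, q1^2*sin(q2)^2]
The line element ds^2 = dq1^2 + q1^2 dq2^2 + q1^2 sin(q2)^2 dq3^2 is dr^2 + r^2 dθ^2 + r^2 sin(θ)^2 dφ^2 with q1 = r, q2 = θ, q3 = φ.
spherical coordinates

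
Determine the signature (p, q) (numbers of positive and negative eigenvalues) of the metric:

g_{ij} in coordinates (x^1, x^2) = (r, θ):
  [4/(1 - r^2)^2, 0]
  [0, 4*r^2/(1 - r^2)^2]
The metric is diagonal, so its eigenvalues are the diagonal entries: 4/(1 - r^2)^2, 4*r^2/(1 - r^2)^2 (at a generic point, where coordinate-dependent entries are positive).
2 positive, 0 negative.
(2, 0) - Riemannian (positive definite)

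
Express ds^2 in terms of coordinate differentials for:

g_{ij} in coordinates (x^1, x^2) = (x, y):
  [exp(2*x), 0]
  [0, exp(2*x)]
ds^2 = g_{ij} dx^i dx^j; only the non-zero components contribute.
ds^2 = exp(2*x) dx^2 + exp(2*x) dy^2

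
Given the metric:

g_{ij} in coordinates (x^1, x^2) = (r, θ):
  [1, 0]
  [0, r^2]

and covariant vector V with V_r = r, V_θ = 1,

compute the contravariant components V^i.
Inverse metric (diagonal): g^{rr} = 1, g^{θθ} = 1/r^2
V^i = g^{ij} V_j:
V^r = (1)(r) + (0)(1) = r
V^θ = (0)(r) + (1/r^2)(1) = 1/r^2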